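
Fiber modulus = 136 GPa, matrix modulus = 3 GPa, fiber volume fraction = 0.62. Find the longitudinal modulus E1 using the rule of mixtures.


E1 = Ef*Vf + Em*(1-Vf) = 136*0.62 + 3*0.38 = 85.46 GPa

85.46 GPa


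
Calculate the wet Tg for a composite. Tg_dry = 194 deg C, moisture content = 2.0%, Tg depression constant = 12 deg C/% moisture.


Tg_wet = Tg_dry - k*moisture = 194 - 12*2.0 = 170.0 deg C

170.0 deg C


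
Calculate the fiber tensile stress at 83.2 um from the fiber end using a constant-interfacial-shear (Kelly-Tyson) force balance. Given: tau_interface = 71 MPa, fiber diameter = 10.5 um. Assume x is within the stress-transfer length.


Force balance: sigma_f * (pi*d^2/4) = tau * (pi*d) * x  ->  sigma_f = 4 * tau * x / d
sigma_f = 4 * 71 * 83.2 / 10.5 = 2250.4 MPa

2250.4 MPa


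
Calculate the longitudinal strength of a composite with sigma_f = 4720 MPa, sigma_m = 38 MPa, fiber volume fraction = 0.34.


sigma_1 = sigma_f*Vf + sigma_m*(1-Vf) = 4720*0.34 + 38*0.66 = 1629.9 MPa

1629.9 MPa


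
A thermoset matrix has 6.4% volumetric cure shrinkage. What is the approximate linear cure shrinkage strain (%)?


Linear shrinkage ≈ vol_shrink/3 = 6.4/3 = 2.133%

2.133%


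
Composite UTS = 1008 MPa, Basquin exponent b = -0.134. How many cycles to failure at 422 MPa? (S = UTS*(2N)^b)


N = 0.5 * (S/UTS)^(1/b) = 0.5 * (422/1008)^(1/-0.134) = 331.8720 cycles

331.8720 cycles


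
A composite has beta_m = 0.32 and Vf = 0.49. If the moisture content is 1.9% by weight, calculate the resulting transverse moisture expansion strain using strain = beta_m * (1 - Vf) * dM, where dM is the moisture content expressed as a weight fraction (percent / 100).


dM = 1.9/100 = 0.019
strain = beta_m * (1-Vf) * dM = 0.32 * 0.51 * 0.019 = 0.0031008

0.0031008


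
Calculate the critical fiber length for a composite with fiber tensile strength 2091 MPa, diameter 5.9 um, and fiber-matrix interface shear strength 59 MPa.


Lc = sigma_f * d / (2 * tau_i) = 2091 * 5.9 / (2 * 59) = 104.6 um

104.6 um


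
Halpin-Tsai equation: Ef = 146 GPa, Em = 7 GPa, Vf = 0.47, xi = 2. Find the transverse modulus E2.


eta = (Ef/Em - 1)/(Ef/Em + xi) = (20.8571 - 1)/(20.8571 + 2) = 0.8688
E2 = Em*(1+xi*eta*Vf)/(1-eta*Vf) = 21.49 GPa

21.49 GPa


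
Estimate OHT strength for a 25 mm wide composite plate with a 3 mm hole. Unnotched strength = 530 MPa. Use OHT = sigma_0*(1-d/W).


OHT = sigma_0*(1-d/W) = 530*(1-3/25) = 466.4 MPa

466.4 MPa


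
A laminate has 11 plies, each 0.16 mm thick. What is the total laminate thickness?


h = n * t_ply = 11 * 0.16 = 1.76 mm

1.76 mm


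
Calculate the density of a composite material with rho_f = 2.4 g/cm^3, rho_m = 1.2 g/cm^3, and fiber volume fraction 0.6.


rho_c = rho_f*Vf + rho_m*(1-Vf) = 2.4*0.6 + 1.2*0.4 = 1.92 g/cm^3

1.92 g/cm^3


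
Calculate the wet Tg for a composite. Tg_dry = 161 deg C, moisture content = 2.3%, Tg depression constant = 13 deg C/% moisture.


Tg_wet = Tg_dry - k*moisture = 161 - 13*2.3 = 131.1 deg C

131.1 deg C


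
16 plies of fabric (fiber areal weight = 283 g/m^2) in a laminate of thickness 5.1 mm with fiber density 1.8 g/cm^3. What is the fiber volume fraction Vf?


Vf = n * FAW / (rho_f * h * 1000) = 16 * 283 / (1.8 * 5.1 * 1000) = 0.4932

0.4932


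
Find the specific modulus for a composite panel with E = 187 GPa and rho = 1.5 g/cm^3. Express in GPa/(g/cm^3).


Specific stiffness = E/rho = 187/1.5 = 124.7 GPa/(g/cm^3)

124.7 GPa/(g/cm^3)


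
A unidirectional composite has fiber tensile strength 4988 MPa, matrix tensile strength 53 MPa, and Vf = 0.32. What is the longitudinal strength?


sigma_1 = sigma_f*Vf + sigma_m*(1-Vf) = 4988*0.32 + 53*0.68 = 1632.2 MPa

1632.2 MPa


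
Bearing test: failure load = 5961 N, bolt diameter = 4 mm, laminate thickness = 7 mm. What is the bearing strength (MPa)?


sigma_br = F/(d*h) = 5961/(4*7) = 212.9 MPa

212.9 MPa


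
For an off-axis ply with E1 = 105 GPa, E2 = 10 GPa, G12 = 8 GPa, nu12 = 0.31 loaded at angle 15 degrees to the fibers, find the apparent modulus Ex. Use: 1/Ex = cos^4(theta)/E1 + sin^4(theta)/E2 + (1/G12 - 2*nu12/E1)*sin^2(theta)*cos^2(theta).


cos^4(15) = 0.870513, sin^4(15) = 0.004487, sin^2(15)*cos^2(15) = 0.0625
1/G12 - 2*nu12/E1 = 1/8 - 2*0.31/105 = 0.119095 GPa^-1
1/Ex = 0.870513/105 + 0.004487/10 + 0.119095*0.0625 = 0.0161828 GPa^-1
Ex = 61.79 GPa

61.79 GPa


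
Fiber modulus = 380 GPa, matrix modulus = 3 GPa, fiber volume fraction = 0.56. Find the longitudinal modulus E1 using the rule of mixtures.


E1 = Ef*Vf + Em*(1-Vf) = 380*0.56 + 3*0.44 = 214.12 GPa

214.12 GPa


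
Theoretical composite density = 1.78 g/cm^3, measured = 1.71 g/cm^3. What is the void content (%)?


Void% = (rho_theo - rho_actual)/rho_theo * 100 = (1.78 - 1.71)/1.78 * 100 = 3.93%

3.93%


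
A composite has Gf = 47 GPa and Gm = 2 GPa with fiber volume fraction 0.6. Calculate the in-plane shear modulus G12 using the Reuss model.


1/G12 = Vf/Gf + (1-Vf)/Gm = 0.6/47 + 0.4/2
G12 = 4.7 GPa

4.7 GPa


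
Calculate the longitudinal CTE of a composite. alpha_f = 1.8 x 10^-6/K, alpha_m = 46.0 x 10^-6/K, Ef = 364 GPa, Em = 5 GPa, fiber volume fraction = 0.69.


E1 = Ef*Vf + Em*(1-Vf) = 252.71
alpha_1 = (alpha_f*Ef*Vf + alpha_m*Em*(1-Vf))/E1 = 2.07 x 10^-6/K

2.07 x 10^-6/K


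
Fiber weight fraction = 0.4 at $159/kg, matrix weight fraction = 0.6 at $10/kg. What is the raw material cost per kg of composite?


Cost = cost_f*Wf + cost_m*Wm = 159*0.4 + 10*0.6 = $69.6/kg

$69.6/kg


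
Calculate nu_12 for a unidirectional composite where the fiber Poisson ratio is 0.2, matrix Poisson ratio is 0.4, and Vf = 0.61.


nu_12 = nu_f*Vf + nu_m*(1-Vf) = 0.2*0.61 + 0.4*0.39 = 0.278

0.278


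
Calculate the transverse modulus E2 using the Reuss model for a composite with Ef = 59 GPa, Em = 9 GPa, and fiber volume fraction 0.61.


1/E2 = Vf/Ef + (1-Vf)/Em = 0.61/59 + 0.39/9
E2 = 18.63 GPa

18.63 GPa


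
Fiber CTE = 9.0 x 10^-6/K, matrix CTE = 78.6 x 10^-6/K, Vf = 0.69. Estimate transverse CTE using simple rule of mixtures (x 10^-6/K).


alpha_2 = alpha_f*Vf + alpha_m*(1-Vf) = 9.0*0.69 + 78.6*0.31 = 30.6 x 10^-6/K

30.6 x 10^-6/K


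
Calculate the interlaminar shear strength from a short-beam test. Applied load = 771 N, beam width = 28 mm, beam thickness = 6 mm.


ILSS = 3F/(4bh) = 3*771/(4*28*6) = 3.44 MPa

3.44 MPa


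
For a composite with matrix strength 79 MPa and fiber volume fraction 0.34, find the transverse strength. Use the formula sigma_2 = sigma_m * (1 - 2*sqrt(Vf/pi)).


factor = 1 - 2*sqrt(0.34/pi) = 0.342
sigma_2 = 79 * 0.342 = 27.02 MPa

27.02 MPa


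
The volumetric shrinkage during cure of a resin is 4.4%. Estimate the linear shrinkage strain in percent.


Linear shrinkage ≈ vol_shrink/3 = 4.4/3 = 1.467%

1.467%


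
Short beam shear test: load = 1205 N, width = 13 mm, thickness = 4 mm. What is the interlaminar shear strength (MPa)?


ILSS = 3F/(4bh) = 3*1205/(4*13*4) = 17.38 MPa

17.38 MPa


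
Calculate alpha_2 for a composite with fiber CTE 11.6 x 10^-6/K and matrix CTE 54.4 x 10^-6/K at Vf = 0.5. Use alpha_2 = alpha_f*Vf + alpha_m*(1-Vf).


alpha_2 = alpha_f*Vf + alpha_m*(1-Vf) = 11.6*0.5 + 54.4*0.5 = 33.0 x 10^-6/K

33.0 x 10^-6/K


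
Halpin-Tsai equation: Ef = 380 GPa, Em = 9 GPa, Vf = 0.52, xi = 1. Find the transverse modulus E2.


eta = (Ef/Em - 1)/(Ef/Em + xi) = (42.2222 - 1)/(42.2222 + 1) = 0.9537
E2 = Em*(1+xi*eta*Vf)/(1-eta*Vf) = 26.71 GPa

26.71 GPa


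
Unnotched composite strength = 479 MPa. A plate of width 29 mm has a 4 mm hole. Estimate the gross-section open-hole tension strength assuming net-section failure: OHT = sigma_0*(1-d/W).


OHT = sigma_0*(1-d/W) = 479*(1-4/29) = 412.9 MPa

412.9 MPa


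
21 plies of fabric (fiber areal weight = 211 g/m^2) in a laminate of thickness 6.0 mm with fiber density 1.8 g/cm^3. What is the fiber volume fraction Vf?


Vf = n * FAW / (rho_f * h * 1000) = 21 * 211 / (1.8 * 6.0 * 1000) = 0.4103

0.4103


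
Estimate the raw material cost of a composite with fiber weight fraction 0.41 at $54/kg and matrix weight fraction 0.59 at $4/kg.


Cost = cost_f*Wf + cost_m*Wm = 54*0.41 + 4*0.59 = $24.5/kg

$24.5/kg


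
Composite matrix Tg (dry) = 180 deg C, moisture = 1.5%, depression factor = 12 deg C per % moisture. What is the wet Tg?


Tg_wet = Tg_dry - k*moisture = 180 - 12*1.5 = 162.0 deg C

162.0 deg C


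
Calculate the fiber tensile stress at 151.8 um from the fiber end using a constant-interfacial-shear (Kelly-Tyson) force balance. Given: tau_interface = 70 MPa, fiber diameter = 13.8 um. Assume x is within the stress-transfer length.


Force balance: sigma_f * (pi*d^2/4) = tau * (pi*d) * x  ->  sigma_f = 4 * tau * x / d
sigma_f = 4 * 70 * 151.8 / 13.8 = 3080.0 MPa

3080.0 MPa


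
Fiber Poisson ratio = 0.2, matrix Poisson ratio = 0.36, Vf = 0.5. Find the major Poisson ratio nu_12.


nu_12 = nu_f*Vf + nu_m*(1-Vf) = 0.2*0.5 + 0.36*0.5 = 0.28

0.28


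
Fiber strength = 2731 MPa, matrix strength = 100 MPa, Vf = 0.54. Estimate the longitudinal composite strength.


sigma_1 = sigma_f*Vf + sigma_m*(1-Vf) = 2731*0.54 + 100*0.46 = 1520.7 MPa

1520.7 MPa


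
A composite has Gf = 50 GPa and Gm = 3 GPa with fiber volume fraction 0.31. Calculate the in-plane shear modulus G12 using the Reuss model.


1/G12 = Vf/Gf + (1-Vf)/Gm = 0.31/50 + 0.69/3
G12 = 4.23 GPa

4.23 GPa


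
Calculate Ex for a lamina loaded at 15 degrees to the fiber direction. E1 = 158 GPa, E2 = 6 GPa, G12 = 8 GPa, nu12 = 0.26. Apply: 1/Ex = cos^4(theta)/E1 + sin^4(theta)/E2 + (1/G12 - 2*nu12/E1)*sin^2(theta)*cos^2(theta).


cos^4(15) = 0.870513, sin^4(15) = 0.004487, sin^2(15)*cos^2(15) = 0.0625
1/G12 - 2*nu12/E1 = 1/8 - 2*0.26/158 = 0.121709 GPa^-1
1/Ex = 0.870513/158 + 0.004487/6 + 0.121709*0.0625 = 0.0138643 GPa^-1
Ex = 72.13 GPa

72.13 GPa


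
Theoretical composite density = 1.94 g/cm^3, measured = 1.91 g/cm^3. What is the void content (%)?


Void% = (rho_theo - rho_actual)/rho_theo * 100 = (1.94 - 1.91)/1.94 * 100 = 1.55%

1.55%


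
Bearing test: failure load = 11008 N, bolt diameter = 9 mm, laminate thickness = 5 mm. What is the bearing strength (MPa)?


sigma_br = F/(d*h) = 11008/(9*5) = 244.6 MPa

244.6 MPa


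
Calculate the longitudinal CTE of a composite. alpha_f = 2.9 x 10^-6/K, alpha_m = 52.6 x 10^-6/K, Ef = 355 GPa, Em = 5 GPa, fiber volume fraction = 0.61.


E1 = Ef*Vf + Em*(1-Vf) = 218.5
alpha_1 = (alpha_f*Ef*Vf + alpha_m*Em*(1-Vf))/E1 = 3.34 x 10^-6/K

3.34 x 10^-6/K


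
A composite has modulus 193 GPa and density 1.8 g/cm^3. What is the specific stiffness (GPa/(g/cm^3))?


Specific stiffness = E/rho = 193/1.8 = 107.2 GPa/(g/cm^3)

107.2 GPa/(g/cm^3)


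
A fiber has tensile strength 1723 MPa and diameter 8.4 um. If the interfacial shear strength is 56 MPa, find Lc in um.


Lc = sigma_f * d / (2 * tau_i) = 1723 * 8.4 / (2 * 56) = 129.2 um

129.2 um


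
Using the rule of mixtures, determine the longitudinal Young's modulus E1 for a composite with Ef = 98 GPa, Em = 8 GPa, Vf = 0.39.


E1 = Ef*Vf + Em*(1-Vf) = 98*0.39 + 8*0.61 = 43.1 GPa

43.1 GPa


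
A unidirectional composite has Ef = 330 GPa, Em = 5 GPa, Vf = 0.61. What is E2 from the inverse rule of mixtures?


1/E2 = Vf/Ef + (1-Vf)/Em = 0.61/330 + 0.39/5
E2 = 12.52 GPa

12.52 GPa


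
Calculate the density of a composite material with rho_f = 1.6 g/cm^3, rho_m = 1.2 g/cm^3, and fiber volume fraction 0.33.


rho_c = rho_f*Vf + rho_m*(1-Vf) = 1.6*0.33 + 1.2*0.67 = 1.332 g/cm^3

1.332 g/cm^3


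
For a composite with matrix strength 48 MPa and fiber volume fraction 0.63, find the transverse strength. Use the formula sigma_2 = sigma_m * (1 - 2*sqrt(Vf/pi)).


factor = 1 - 2*sqrt(0.63/pi) = 0.1044
sigma_2 = 48 * 0.1044 = 5.01 MPa

5.01 MPa


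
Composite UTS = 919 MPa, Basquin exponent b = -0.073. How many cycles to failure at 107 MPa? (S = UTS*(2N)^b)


N = 0.5 * (S/UTS)^(1/b) = 0.5 * (107/919)^(1/-0.073) = 3.1085e+12 cycles

3.1085e+12 cycles


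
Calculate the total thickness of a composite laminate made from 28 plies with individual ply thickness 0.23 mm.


h = n * t_ply = 28 * 0.23 = 6.44 mm

6.44 mm


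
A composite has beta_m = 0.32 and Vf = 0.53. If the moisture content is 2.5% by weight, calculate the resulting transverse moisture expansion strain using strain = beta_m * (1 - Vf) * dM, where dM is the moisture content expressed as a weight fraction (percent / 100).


dM = 2.5/100 = 0.025
strain = beta_m * (1-Vf) * dM = 0.32 * 0.47 * 0.025 = 0.00376

0.00376


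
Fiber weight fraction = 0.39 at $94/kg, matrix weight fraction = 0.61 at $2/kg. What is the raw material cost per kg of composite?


Cost = cost_f*Wf + cost_m*Wm = 94*0.39 + 2*0.61 = $37.88/kg

$37.88/kg


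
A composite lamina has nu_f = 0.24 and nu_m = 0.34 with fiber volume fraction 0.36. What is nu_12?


nu_12 = nu_f*Vf + nu_m*(1-Vf) = 0.24*0.36 + 0.34*0.64 = 0.304

0.304


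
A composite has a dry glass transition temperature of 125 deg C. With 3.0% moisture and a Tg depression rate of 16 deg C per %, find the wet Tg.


Tg_wet = Tg_dry - k*moisture = 125 - 16*3.0 = 77.0 deg C

77.0 deg C


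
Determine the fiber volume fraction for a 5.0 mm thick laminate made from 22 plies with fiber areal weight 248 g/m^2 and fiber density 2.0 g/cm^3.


Vf = n * FAW / (rho_f * h * 1000) = 22 * 248 / (2.0 * 5.0 * 1000) = 0.5456

0.5456


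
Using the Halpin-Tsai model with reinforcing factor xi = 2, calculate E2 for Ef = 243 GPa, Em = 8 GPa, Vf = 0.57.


eta = (Ef/Em - 1)/(Ef/Em + xi) = (30.375 - 1)/(30.375 + 2) = 0.9073
E2 = Em*(1+xi*eta*Vf)/(1-eta*Vf) = 33.71 GPa

33.71 GPa


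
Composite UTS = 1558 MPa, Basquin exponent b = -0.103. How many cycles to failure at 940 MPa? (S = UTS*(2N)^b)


N = 0.5 * (S/UTS)^(1/b) = 0.5 * (940/1558)^(1/-0.103) = 67.5230 cycles

67.5230 cycles


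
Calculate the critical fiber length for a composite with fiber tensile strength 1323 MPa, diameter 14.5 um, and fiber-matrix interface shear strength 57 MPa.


Lc = sigma_f * d / (2 * tau_i) = 1323 * 14.5 / (2 * 57) = 168.3 um

168.3 um


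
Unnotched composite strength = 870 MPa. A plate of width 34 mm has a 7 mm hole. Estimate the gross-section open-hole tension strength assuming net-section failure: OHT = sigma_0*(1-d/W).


OHT = sigma_0*(1-d/W) = 870*(1-7/34) = 690.9 MPa

690.9 MPa


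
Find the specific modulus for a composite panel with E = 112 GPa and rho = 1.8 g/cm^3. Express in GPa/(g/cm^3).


Specific stiffness = E/rho = 112/1.8 = 62.2 GPa/(g/cm^3)

62.2 GPa/(g/cm^3)


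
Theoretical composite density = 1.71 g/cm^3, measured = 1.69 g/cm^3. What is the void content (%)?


Void% = (rho_theo - rho_actual)/rho_theo * 100 = (1.71 - 1.69)/1.71 * 100 = 1.17%

1.17%


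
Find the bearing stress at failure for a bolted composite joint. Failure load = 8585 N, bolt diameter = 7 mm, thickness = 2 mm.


sigma_br = F/(d*h) = 8585/(7*2) = 613.2 MPa

613.2 MPa


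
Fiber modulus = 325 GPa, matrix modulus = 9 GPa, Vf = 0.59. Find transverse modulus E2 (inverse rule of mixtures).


1/E2 = Vf/Ef + (1-Vf)/Em = 0.59/325 + 0.41/9
E2 = 21.11 GPa

21.11 GPa


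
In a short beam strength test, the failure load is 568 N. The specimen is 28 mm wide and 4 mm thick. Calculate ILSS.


ILSS = 3F/(4bh) = 3*568/(4*28*4) = 3.8 MPa

3.8 MPa


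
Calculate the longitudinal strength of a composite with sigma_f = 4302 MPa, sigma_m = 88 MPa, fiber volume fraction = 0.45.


sigma_1 = sigma_f*Vf + sigma_m*(1-Vf) = 4302*0.45 + 88*0.55 = 1984.3 MPa

1984.3 MPa


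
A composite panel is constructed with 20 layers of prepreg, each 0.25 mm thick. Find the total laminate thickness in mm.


h = n * t_ply = 20 * 0.25 = 5.0 mm

5.0 mm


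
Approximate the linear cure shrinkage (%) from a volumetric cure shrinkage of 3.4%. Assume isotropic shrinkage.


Linear shrinkage ≈ vol_shrink/3 = 3.4/3 = 1.133%

1.133%


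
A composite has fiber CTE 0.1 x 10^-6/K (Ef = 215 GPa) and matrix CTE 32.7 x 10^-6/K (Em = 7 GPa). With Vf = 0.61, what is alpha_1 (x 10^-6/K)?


E1 = Ef*Vf + Em*(1-Vf) = 133.88
alpha_1 = (alpha_f*Ef*Vf + alpha_m*Em*(1-Vf))/E1 = 0.76 x 10^-6/K

0.76 x 10^-6/K


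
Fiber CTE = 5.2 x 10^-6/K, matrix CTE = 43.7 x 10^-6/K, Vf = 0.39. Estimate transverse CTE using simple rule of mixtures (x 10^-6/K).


alpha_2 = alpha_f*Vf + alpha_m*(1-Vf) = 5.2*0.39 + 43.7*0.61 = 28.7 x 10^-6/K

28.7 x 10^-6/K


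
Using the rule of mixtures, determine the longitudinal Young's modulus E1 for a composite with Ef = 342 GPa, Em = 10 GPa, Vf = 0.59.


E1 = Ef*Vf + Em*(1-Vf) = 342*0.59 + 10*0.41 = 205.88 GPa

205.88 GPa


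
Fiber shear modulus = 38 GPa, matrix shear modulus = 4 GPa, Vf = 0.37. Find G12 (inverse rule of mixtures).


1/G12 = Vf/Gf + (1-Vf)/Gm = 0.37/38 + 0.63/4
G12 = 5.98 GPa

5.98 GPa


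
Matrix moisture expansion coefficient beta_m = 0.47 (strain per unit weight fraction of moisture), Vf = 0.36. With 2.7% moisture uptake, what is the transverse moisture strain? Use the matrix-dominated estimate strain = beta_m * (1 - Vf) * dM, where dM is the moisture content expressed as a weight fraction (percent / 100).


dM = 2.7/100 = 0.027
strain = beta_m * (1-Vf) * dM = 0.47 * 0.64 * 0.027 = 0.0081216

0.0081216


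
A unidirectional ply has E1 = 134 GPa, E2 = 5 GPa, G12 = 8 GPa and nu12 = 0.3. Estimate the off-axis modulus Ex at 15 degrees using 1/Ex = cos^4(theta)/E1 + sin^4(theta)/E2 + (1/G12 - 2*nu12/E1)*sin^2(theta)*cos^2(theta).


cos^4(15) = 0.870513, sin^4(15) = 0.004487, sin^2(15)*cos^2(15) = 0.0625
1/G12 - 2*nu12/E1 = 1/8 - 2*0.3/134 = 0.120522 GPa^-1
1/Ex = 0.870513/134 + 0.004487/5 + 0.120522*0.0625 = 0.0149265 GPa^-1
Ex = 67.0 GPa

67.0 GPa


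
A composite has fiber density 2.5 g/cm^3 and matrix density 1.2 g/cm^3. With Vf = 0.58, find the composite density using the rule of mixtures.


rho_c = rho_f*Vf + rho_m*(1-Vf) = 2.5*0.58 + 1.2*0.42 = 1.954 g/cm^3

1.954 g/cm^3


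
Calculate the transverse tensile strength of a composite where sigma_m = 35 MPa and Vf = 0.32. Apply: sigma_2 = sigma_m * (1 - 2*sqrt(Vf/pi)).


factor = 1 - 2*sqrt(0.32/pi) = 0.3617
sigma_2 = 35 * 0.3617 = 12.66 MPa

12.66 MPa


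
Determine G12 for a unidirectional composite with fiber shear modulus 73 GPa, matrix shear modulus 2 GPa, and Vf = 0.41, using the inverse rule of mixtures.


1/G12 = Vf/Gf + (1-Vf)/Gm = 0.41/73 + 0.59/2
G12 = 3.33 GPa

3.33 GPa


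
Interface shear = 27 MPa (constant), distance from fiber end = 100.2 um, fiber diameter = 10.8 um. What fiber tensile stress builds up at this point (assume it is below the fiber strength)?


Force balance: sigma_f * (pi*d^2/4) = tau * (pi*d) * x  ->  sigma_f = 4 * tau * x / d
sigma_f = 4 * 27 * 100.2 / 10.8 = 1002.0 MPa

1002.0 MPa


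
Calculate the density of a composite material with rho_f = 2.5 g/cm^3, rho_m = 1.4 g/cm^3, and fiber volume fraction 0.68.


rho_c = rho_f*Vf + rho_m*(1-Vf) = 2.5*0.68 + 1.4*0.32 = 2.148 g/cm^3

2.148 g/cm^3


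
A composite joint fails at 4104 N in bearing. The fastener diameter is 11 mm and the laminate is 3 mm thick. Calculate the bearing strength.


sigma_br = F/(d*h) = 4104/(11*3) = 124.4 MPa

124.4 MPa


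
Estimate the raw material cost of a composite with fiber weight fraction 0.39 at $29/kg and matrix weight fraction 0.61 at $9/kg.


Cost = cost_f*Wf + cost_m*Wm = 29*0.39 + 9*0.61 = $16.8/kg

$16.8/kg


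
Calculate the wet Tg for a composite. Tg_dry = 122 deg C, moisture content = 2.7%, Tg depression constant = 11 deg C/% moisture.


Tg_wet = Tg_dry - k*moisture = 122 - 11*2.7 = 92.3 deg C

92.3 deg C


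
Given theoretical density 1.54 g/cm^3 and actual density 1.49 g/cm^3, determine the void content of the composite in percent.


Void% = (rho_theo - rho_actual)/rho_theo * 100 = (1.54 - 1.49)/1.54 * 100 = 3.25%

3.25%


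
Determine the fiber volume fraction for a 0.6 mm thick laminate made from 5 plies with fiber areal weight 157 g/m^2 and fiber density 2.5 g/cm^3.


Vf = n * FAW / (rho_f * h * 1000) = 5 * 157 / (2.5 * 0.6 * 1000) = 0.5233

0.5233


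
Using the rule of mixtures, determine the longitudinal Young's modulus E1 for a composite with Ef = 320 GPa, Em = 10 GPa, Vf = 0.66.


E1 = Ef*Vf + Em*(1-Vf) = 320*0.66 + 10*0.34 = 214.6 GPa

214.6 GPa


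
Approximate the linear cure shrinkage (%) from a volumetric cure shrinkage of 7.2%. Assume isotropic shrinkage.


Linear shrinkage ≈ vol_shrink/3 = 7.2/3 = 2.4%

2.4%


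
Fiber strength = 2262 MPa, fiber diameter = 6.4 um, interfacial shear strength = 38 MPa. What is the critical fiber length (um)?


Lc = sigma_f * d / (2 * tau_i) = 2262 * 6.4 / (2 * 38) = 190.5 um

190.5 um


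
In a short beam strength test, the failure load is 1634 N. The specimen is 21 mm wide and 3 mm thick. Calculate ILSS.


ILSS = 3F/(4bh) = 3*1634/(4*21*3) = 19.45 MPa

19.45 MPa


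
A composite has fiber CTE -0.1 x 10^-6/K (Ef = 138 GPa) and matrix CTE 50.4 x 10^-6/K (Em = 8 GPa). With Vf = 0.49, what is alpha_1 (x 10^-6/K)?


E1 = Ef*Vf + Em*(1-Vf) = 71.7
alpha_1 = (alpha_f*Ef*Vf + alpha_m*Em*(1-Vf))/E1 = 2.77 x 10^-6/K

2.77 x 10^-6/K


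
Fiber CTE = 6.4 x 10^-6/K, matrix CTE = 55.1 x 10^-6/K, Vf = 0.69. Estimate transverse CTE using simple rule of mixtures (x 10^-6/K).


alpha_2 = alpha_f*Vf + alpha_m*(1-Vf) = 6.4*0.69 + 55.1*0.31 = 21.5 x 10^-6/K

21.5 x 10^-6/K


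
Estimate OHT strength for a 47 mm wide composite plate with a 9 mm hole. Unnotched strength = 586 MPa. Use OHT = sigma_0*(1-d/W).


OHT = sigma_0*(1-d/W) = 586*(1-9/47) = 473.8 MPa

473.8 MPa


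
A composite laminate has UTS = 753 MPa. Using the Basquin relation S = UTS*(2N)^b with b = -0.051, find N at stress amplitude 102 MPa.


N = 0.5 * (S/UTS)^(1/b) = 0.5 * (102/753)^(1/-0.051) = 5.2771e+16 cycles

5.2771e+16 cycles


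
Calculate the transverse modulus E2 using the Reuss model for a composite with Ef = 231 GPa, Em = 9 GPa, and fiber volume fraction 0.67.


1/E2 = Vf/Ef + (1-Vf)/Em = 0.67/231 + 0.33/9
E2 = 25.27 GPa

25.27 GPa


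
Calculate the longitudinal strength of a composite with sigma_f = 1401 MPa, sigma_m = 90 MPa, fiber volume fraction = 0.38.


sigma_1 = sigma_f*Vf + sigma_m*(1-Vf) = 1401*0.38 + 90*0.62 = 588.2 MPa

588.2 MPa


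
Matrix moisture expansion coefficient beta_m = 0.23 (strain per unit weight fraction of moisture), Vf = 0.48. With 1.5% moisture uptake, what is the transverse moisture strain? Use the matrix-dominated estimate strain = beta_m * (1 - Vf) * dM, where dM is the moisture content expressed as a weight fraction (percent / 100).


dM = 1.5/100 = 0.015
strain = beta_m * (1-Vf) * dM = 0.23 * 0.52 * 0.015 = 0.001794

0.001794


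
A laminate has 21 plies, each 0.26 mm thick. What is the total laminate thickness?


h = n * t_ply = 21 * 0.26 = 5.46 mm

5.46 mm


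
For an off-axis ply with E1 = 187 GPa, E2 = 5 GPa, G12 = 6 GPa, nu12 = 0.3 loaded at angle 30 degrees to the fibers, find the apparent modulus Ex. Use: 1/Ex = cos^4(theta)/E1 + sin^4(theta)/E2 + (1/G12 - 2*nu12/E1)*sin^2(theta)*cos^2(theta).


cos^4(30) = 0.5625, sin^4(30) = 0.0625, sin^2(30)*cos^2(30) = 0.1875
1/G12 - 2*nu12/E1 = 1/6 - 2*0.3/187 = 0.163458 GPa^-1
1/Ex = 0.5625/187 + 0.0625/5 + 0.163458*0.1875 = 0.0461564 GPa^-1
Ex = 21.67 GPa

21.67 GPa


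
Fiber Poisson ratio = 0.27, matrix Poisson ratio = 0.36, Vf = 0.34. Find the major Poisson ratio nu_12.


nu_12 = nu_f*Vf + nu_m*(1-Vf) = 0.27*0.34 + 0.36*0.66 = 0.3294

0.3294


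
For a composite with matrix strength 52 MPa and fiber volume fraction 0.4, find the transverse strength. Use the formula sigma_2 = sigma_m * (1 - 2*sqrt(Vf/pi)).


factor = 1 - 2*sqrt(0.4/pi) = 0.2864
sigma_2 = 52 * 0.2864 = 14.89 MPa

14.89 MPa


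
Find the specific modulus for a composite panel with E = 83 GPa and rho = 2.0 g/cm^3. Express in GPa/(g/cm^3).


Specific stiffness = E/rho = 83/2.0 = 41.5 GPa/(g/cm^3)

41.5 GPa/(g/cm^3)


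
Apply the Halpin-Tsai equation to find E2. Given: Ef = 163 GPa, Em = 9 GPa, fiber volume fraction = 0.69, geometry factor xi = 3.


eta = (Ef/Em - 1)/(Ef/Em + xi) = (18.1111 - 1)/(18.1111 + 3) = 0.8105
E2 = Em*(1+xi*eta*Vf)/(1-eta*Vf) = 54.68 GPa

54.68 GPa


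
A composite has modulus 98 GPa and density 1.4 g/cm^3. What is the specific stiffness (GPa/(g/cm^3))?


Specific stiffness = E/rho = 98/1.4 = 70.0 GPa/(g/cm^3)

70.0 GPa/(g/cm^3)


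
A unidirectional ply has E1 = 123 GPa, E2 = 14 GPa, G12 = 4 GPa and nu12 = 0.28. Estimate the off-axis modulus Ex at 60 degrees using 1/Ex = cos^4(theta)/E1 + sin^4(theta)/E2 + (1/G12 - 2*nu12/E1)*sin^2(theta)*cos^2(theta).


cos^4(60) = 0.0625, sin^4(60) = 0.5625, sin^2(60)*cos^2(60) = 0.1875
1/G12 - 2*nu12/E1 = 1/4 - 2*0.28/123 = 0.245447 GPa^-1
1/Ex = 0.0625/123 + 0.5625/14 + 0.245447*0.1875 = 0.086708 GPa^-1
Ex = 11.53 GPa

11.53 GPa


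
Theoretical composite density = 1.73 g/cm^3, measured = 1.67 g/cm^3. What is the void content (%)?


Void% = (rho_theo - rho_actual)/rho_theo * 100 = (1.73 - 1.67)/1.73 * 100 = 3.47%

3.47%


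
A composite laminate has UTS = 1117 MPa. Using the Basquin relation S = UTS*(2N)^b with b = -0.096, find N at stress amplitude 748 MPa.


N = 0.5 * (S/UTS)^(1/b) = 0.5 * (748/1117)^(1/-0.096) = 32.5873 cycles

32.5873 cycles


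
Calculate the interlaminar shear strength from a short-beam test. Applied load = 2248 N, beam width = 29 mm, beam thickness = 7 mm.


ILSS = 3F/(4bh) = 3*2248/(4*29*7) = 8.31 MPa

8.31 MPa


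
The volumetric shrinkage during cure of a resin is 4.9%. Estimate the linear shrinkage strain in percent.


Linear shrinkage ≈ vol_shrink/3 = 4.9/3 = 1.633%

1.633%


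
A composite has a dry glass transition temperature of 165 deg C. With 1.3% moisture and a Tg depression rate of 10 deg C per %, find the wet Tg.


Tg_wet = Tg_dry - k*moisture = 165 - 10*1.3 = 152.0 deg C

152.0 deg C


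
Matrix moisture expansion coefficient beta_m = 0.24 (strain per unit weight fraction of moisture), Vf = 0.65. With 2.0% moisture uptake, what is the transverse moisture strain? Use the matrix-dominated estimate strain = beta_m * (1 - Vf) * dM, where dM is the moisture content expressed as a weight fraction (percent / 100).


dM = 2.0/100 = 0.02
strain = beta_m * (1-Vf) * dM = 0.24 * 0.35 * 0.02 = 0.00168

0.00168


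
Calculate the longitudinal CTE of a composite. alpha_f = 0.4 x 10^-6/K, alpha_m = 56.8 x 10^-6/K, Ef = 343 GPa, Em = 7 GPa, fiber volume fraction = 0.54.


E1 = Ef*Vf + Em*(1-Vf) = 188.44
alpha_1 = (alpha_f*Ef*Vf + alpha_m*Em*(1-Vf))/E1 = 1.36 x 10^-6/K

1.36 x 10^-6/K


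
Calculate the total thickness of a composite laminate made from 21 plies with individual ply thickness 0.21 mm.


h = n * t_ply = 21 * 0.21 = 4.41 mm

4.41 mm


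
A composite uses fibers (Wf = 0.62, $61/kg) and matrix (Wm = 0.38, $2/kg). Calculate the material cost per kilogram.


Cost = cost_f*Wf + cost_m*Wm = 61*0.62 + 2*0.38 = $38.58/kg

$38.58/kg


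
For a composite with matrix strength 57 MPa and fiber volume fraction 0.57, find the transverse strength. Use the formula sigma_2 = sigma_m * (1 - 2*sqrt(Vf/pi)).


factor = 1 - 2*sqrt(0.57/pi) = 0.1481
sigma_2 = 57 * 0.1481 = 8.44 MPa

8.44 MPa


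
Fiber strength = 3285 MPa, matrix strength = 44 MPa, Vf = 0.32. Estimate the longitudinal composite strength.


sigma_1 = sigma_f*Vf + sigma_m*(1-Vf) = 3285*0.32 + 44*0.68 = 1081.1 MPa

1081.1 MPa


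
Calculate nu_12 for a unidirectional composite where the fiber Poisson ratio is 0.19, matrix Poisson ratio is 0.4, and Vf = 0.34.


nu_12 = nu_f*Vf + nu_m*(1-Vf) = 0.19*0.34 + 0.4*0.66 = 0.3286

0.3286


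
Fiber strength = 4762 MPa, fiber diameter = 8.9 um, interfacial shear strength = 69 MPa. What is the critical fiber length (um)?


Lc = sigma_f * d / (2 * tau_i) = 4762 * 8.9 / (2 * 69) = 307.1 um

307.1 um


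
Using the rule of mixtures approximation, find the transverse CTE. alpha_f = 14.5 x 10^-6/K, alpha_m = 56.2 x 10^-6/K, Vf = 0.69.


alpha_2 = alpha_f*Vf + alpha_m*(1-Vf) = 14.5*0.69 + 56.2*0.31 = 27.4 x 10^-6/K

27.4 x 10^-6/K


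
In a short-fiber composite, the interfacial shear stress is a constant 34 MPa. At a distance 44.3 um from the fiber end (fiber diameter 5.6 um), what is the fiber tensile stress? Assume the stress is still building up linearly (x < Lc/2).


Force balance: sigma_f * (pi*d^2/4) = tau * (pi*d) * x  ->  sigma_f = 4 * tau * x / d
sigma_f = 4 * 34 * 44.3 / 5.6 = 1075.9 MPa

1075.9 MPa


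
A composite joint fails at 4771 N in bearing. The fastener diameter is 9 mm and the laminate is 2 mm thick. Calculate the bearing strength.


sigma_br = F/(d*h) = 4771/(9*2) = 265.1 MPa

265.1 MPa


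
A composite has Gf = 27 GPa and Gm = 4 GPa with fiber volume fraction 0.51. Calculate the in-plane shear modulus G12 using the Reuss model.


1/G12 = Vf/Gf + (1-Vf)/Gm = 0.51/27 + 0.49/4
G12 = 7.07 GPa

7.07 GPa


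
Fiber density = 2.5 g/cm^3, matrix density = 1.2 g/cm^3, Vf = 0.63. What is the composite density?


rho_c = rho_f*Vf + rho_m*(1-Vf) = 2.5*0.63 + 1.2*0.37 = 2.019 g/cm^3

2.019 g/cm^3


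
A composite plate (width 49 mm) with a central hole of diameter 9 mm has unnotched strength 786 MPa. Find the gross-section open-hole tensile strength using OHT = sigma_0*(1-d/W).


OHT = sigma_0*(1-d/W) = 786*(1-9/49) = 641.6 MPa

641.6 MPa


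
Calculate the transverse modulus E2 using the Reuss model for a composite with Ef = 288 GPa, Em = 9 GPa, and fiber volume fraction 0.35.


1/E2 = Vf/Ef + (1-Vf)/Em = 0.35/288 + 0.65/9
E2 = 13.62 GPa

13.62 GPa


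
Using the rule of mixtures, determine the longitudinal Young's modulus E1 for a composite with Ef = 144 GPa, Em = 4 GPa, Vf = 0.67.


E1 = Ef*Vf + Em*(1-Vf) = 144*0.67 + 4*0.33 = 97.8 GPa

97.8 GPa


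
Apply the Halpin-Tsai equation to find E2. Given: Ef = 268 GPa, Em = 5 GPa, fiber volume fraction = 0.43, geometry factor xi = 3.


eta = (Ef/Em - 1)/(Ef/Em + xi) = (53.6 - 1)/(53.6 + 3) = 0.9293
E2 = Em*(1+xi*eta*Vf)/(1-eta*Vf) = 18.31 GPa

18.31 GPa


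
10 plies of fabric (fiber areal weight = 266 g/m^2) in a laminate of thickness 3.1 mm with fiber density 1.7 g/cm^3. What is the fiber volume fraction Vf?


Vf = n * FAW / (rho_f * h * 1000) = 10 * 266 / (1.7 * 3.1 * 1000) = 0.5047

0.5047


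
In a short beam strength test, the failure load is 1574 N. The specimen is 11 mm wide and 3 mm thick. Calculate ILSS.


ILSS = 3F/(4bh) = 3*1574/(4*11*3) = 35.77 MPa

35.77 MPa


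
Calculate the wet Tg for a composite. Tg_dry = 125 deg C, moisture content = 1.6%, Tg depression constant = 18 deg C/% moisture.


Tg_wet = Tg_dry - k*moisture = 125 - 18*1.6 = 96.2 deg C

96.2 deg C


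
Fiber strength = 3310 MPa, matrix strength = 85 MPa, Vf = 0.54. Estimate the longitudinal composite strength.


sigma_1 = sigma_f*Vf + sigma_m*(1-Vf) = 3310*0.54 + 85*0.46 = 1826.5 MPa

1826.5 MPa


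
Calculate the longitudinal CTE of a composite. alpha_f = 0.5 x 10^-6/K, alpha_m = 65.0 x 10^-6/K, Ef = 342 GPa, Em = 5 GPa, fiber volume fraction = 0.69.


E1 = Ef*Vf + Em*(1-Vf) = 237.53
alpha_1 = (alpha_f*Ef*Vf + alpha_m*Em*(1-Vf))/E1 = 0.92 x 10^-6/K

0.92 x 10^-6/K


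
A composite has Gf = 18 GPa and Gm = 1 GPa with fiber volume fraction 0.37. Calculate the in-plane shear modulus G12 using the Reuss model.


1/G12 = Vf/Gf + (1-Vf)/Gm = 0.37/18 + 0.63/1
G12 = 1.54 GPa

1.54 GPa


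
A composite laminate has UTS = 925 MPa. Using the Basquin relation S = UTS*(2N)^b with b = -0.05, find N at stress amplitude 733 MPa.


N = 0.5 * (S/UTS)^(1/b) = 0.5 * (733/925)^(1/-0.05) = 52.4475 cycles

52.4475 cycles


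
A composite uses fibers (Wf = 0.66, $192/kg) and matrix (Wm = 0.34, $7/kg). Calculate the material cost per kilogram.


Cost = cost_f*Wf + cost_m*Wm = 192*0.66 + 7*0.34 = $129.1/kg

$129.1/kg


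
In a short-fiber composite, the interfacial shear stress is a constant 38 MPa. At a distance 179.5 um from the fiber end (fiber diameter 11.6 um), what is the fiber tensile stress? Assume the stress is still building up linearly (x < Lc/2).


Force balance: sigma_f * (pi*d^2/4) = tau * (pi*d) * x  ->  sigma_f = 4 * tau * x / d
sigma_f = 4 * 38 * 179.5 / 11.6 = 2352.1 MPa

2352.1 MPa


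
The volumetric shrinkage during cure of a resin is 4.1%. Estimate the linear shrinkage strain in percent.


Linear shrinkage ≈ vol_shrink/3 = 4.1/3 = 1.367%

1.367%


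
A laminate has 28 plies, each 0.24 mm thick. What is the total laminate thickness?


h = n * t_ply = 28 * 0.24 = 6.72 mm

6.72 mm


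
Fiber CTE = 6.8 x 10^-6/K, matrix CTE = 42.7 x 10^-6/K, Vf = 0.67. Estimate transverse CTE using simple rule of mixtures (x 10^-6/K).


alpha_2 = alpha_f*Vf + alpha_m*(1-Vf) = 6.8*0.67 + 42.7*0.33 = 18.6 x 10^-6/K

18.6 x 10^-6/K


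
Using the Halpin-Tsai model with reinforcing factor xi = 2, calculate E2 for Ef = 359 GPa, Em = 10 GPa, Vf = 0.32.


eta = (Ef/Em - 1)/(Ef/Em + xi) = (35.9 - 1)/(35.9 + 2) = 0.9208
E2 = Em*(1+xi*eta*Vf)/(1-eta*Vf) = 22.53 GPa

22.53 GPa


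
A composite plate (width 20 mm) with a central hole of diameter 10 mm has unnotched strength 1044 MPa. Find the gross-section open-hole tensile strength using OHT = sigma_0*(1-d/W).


OHT = sigma_0*(1-d/W) = 1044*(1-10/20) = 522.0 MPa

522.0 MPa


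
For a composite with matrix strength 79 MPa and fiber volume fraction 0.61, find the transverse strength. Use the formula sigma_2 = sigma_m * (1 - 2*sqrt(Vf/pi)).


factor = 1 - 2*sqrt(0.61/pi) = 0.1187
sigma_2 = 79 * 0.1187 = 9.38 MPa

9.38 MPa


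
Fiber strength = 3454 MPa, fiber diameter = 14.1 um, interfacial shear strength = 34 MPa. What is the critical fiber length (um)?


Lc = sigma_f * d / (2 * tau_i) = 3454 * 14.1 / (2 * 34) = 716.2 um

716.2 um


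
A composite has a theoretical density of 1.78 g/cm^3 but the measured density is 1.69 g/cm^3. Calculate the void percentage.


Void% = (rho_theo - rho_actual)/rho_theo * 100 = (1.78 - 1.69)/1.78 * 100 = 5.06%

5.06%


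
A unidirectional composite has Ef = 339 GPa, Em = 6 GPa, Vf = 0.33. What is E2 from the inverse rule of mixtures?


1/E2 = Vf/Ef + (1-Vf)/Em = 0.33/339 + 0.67/6
E2 = 8.88 GPa

8.88 GPa


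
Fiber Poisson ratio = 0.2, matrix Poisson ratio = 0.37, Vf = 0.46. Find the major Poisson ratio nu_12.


nu_12 = nu_f*Vf + nu_m*(1-Vf) = 0.2*0.46 + 0.37*0.54 = 0.2918

0.2918


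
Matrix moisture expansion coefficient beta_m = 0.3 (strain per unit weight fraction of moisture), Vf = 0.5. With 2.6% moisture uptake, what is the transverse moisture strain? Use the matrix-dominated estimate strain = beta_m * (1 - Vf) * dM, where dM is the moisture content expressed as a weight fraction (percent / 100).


dM = 2.6/100 = 0.026
strain = beta_m * (1-Vf) * dM = 0.3 * 0.5 * 0.026 = 0.0039

0.0039


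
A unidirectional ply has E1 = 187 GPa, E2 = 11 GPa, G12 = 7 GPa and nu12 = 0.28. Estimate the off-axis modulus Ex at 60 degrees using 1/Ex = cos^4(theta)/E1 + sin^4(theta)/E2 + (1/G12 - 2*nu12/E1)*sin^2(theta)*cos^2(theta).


cos^4(60) = 0.0625, sin^4(60) = 0.5625, sin^2(60)*cos^2(60) = 0.1875
1/G12 - 2*nu12/E1 = 1/7 - 2*0.28/187 = 0.139862 GPa^-1
1/Ex = 0.0625/187 + 0.5625/11 + 0.139862*0.1875 = 0.0776948 GPa^-1
Ex = 12.87 GPa

12.87 GPa


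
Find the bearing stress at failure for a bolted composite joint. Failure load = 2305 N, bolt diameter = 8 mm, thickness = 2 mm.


sigma_br = F/(d*h) = 2305/(8*2) = 144.1 MPa

144.1 MPa


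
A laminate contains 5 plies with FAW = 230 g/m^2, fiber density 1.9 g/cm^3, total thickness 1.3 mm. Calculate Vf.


Vf = n * FAW / (rho_f * h * 1000) = 5 * 230 / (1.9 * 1.3 * 1000) = 0.4656

0.4656


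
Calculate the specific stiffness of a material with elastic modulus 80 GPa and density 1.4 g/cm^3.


Specific stiffness = E/rho = 80/1.4 = 57.1 GPa/(g/cm^3)

57.1 GPa/(g/cm^3)


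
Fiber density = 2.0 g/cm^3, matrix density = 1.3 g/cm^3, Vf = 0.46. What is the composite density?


rho_c = rho_f*Vf + rho_m*(1-Vf) = 2.0*0.46 + 1.3*0.54 = 1.622 g/cm^3

1.622 g/cm^3


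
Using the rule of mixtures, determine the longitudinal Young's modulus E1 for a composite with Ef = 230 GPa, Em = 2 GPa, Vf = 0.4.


E1 = Ef*Vf + Em*(1-Vf) = 230*0.4 + 2*0.6 = 93.2 GPa

93.2 GPa


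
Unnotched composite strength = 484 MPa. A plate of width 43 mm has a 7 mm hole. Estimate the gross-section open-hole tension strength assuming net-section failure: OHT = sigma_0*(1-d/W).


OHT = sigma_0*(1-d/W) = 484*(1-7/43) = 405.2 MPa

405.2 MPa


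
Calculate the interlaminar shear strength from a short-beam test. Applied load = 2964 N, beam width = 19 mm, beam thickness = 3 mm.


ILSS = 3F/(4bh) = 3*2964/(4*19*3) = 39.0 MPa

39.0 MPa


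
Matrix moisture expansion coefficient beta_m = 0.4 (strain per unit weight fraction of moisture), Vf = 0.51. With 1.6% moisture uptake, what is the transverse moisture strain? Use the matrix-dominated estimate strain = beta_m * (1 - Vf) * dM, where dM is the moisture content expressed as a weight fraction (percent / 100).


dM = 1.6/100 = 0.016
strain = beta_m * (1-Vf) * dM = 0.4 * 0.49 * 0.016 = 0.003136

0.003136


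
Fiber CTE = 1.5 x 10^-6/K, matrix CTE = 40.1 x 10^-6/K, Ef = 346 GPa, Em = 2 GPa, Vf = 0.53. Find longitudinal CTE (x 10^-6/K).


E1 = Ef*Vf + Em*(1-Vf) = 184.32
alpha_1 = (alpha_f*Ef*Vf + alpha_m*Em*(1-Vf))/E1 = 1.7 x 10^-6/K

1.7 x 10^-6/K


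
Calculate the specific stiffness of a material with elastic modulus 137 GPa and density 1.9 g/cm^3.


Specific stiffness = E/rho = 137/1.9 = 72.1 GPa/(g/cm^3)

72.1 GPa/(g/cm^3)


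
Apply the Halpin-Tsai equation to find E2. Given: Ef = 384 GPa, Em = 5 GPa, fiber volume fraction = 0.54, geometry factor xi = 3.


eta = (Ef/Em - 1)/(Ef/Em + xi) = (76.8 - 1)/(76.8 + 3) = 0.9499
E2 = Em*(1+xi*eta*Vf)/(1-eta*Vf) = 26.06 GPa

26.06 GPa


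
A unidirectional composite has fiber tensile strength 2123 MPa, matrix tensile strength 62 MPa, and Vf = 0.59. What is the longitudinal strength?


sigma_1 = sigma_f*Vf + sigma_m*(1-Vf) = 2123*0.59 + 62*0.41 = 1278.0 MPa

1278.0 MPa


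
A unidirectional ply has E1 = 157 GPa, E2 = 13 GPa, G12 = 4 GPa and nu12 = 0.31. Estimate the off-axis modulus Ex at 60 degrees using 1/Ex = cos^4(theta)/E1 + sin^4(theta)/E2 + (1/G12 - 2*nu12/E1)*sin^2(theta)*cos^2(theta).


cos^4(60) = 0.0625, sin^4(60) = 0.5625, sin^2(60)*cos^2(60) = 0.1875
1/G12 - 2*nu12/E1 = 1/4 - 2*0.31/157 = 0.246051 GPa^-1
1/Ex = 0.0625/157 + 0.5625/13 + 0.246051*0.1875 = 0.0898019 GPa^-1
Ex = 11.14 GPa

11.14 GPa


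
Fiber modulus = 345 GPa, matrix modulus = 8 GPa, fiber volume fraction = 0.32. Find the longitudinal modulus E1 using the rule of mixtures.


E1 = Ef*Vf + Em*(1-Vf) = 345*0.32 + 8*0.68 = 115.84 GPa

115.84 GPa


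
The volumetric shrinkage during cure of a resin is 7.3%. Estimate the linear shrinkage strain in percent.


Linear shrinkage ≈ vol_shrink/3 = 7.3/3 = 2.433%

2.433%


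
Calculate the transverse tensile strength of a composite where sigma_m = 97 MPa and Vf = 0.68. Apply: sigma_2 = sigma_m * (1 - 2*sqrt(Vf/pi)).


factor = 1 - 2*sqrt(0.68/pi) = 0.0695
sigma_2 = 97 * 0.0695 = 6.74 MPa

6.74 MPa


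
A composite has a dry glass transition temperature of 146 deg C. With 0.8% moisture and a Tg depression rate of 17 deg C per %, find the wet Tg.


Tg_wet = Tg_dry - k*moisture = 146 - 17*0.8 = 132.4 deg C

132.4 deg C


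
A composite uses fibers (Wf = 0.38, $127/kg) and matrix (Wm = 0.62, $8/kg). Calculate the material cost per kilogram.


Cost = cost_f*Wf + cost_m*Wm = 127*0.38 + 8*0.62 = $53.22/kg

$53.22/kg
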